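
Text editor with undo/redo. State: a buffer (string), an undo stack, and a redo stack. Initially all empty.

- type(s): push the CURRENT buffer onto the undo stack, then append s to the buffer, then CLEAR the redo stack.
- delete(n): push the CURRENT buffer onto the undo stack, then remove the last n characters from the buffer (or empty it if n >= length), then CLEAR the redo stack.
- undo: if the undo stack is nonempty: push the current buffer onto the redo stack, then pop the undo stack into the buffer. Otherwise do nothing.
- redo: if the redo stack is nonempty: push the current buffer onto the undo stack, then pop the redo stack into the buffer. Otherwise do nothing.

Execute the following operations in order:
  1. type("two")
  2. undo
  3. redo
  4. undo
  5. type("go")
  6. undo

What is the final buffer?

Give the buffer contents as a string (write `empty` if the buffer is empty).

After op 1 (type): buf='two' undo_depth=1 redo_depth=0
After op 2 (undo): buf='(empty)' undo_depth=0 redo_depth=1
After op 3 (redo): buf='two' undo_depth=1 redo_depth=0
After op 4 (undo): buf='(empty)' undo_depth=0 redo_depth=1
After op 5 (type): buf='go' undo_depth=1 redo_depth=0
After op 6 (undo): buf='(empty)' undo_depth=0 redo_depth=1

Answer: empty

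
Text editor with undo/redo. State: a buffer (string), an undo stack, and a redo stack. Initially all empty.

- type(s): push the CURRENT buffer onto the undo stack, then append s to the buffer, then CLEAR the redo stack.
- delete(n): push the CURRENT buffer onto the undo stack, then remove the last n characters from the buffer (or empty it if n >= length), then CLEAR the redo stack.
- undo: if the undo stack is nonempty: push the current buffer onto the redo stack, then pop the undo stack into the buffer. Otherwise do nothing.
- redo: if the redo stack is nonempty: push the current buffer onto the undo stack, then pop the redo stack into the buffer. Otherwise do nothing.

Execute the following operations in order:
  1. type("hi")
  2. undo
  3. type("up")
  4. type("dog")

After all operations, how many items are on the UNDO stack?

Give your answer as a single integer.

After op 1 (type): buf='hi' undo_depth=1 redo_depth=0
After op 2 (undo): buf='(empty)' undo_depth=0 redo_depth=1
After op 3 (type): buf='up' undo_depth=1 redo_depth=0
After op 4 (type): buf='updog' undo_depth=2 redo_depth=0

Answer: 2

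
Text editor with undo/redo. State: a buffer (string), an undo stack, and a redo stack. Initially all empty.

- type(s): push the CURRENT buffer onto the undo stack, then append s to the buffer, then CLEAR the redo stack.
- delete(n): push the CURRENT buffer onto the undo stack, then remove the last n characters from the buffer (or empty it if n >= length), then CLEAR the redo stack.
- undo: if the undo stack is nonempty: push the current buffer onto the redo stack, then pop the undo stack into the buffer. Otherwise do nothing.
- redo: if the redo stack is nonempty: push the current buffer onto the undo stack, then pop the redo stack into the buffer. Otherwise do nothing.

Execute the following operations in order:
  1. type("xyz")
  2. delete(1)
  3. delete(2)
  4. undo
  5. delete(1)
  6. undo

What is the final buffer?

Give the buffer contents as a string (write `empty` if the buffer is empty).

Answer: xy

Derivation:
After op 1 (type): buf='xyz' undo_depth=1 redo_depth=0
After op 2 (delete): buf='xy' undo_depth=2 redo_depth=0
After op 3 (delete): buf='(empty)' undo_depth=3 redo_depth=0
After op 4 (undo): buf='xy' undo_depth=2 redo_depth=1
After op 5 (delete): buf='x' undo_depth=3 redo_depth=0
After op 6 (undo): buf='xy' undo_depth=2 redo_depth=1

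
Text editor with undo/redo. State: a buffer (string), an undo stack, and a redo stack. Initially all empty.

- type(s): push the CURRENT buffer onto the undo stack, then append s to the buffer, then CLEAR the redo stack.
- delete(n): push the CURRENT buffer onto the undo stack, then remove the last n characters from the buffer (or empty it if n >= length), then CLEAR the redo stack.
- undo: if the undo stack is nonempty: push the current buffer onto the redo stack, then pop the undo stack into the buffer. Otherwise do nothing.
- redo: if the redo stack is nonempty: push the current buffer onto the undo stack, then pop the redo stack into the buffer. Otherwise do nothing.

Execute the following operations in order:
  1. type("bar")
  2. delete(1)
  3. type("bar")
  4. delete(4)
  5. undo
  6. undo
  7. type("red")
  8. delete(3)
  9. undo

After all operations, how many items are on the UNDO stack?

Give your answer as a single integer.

After op 1 (type): buf='bar' undo_depth=1 redo_depth=0
After op 2 (delete): buf='ba' undo_depth=2 redo_depth=0
After op 3 (type): buf='babar' undo_depth=3 redo_depth=0
After op 4 (delete): buf='b' undo_depth=4 redo_depth=0
After op 5 (undo): buf='babar' undo_depth=3 redo_depth=1
After op 6 (undo): buf='ba' undo_depth=2 redo_depth=2
After op 7 (type): buf='bared' undo_depth=3 redo_depth=0
After op 8 (delete): buf='ba' undo_depth=4 redo_depth=0
After op 9 (undo): buf='bared' undo_depth=3 redo_depth=1

Answer: 3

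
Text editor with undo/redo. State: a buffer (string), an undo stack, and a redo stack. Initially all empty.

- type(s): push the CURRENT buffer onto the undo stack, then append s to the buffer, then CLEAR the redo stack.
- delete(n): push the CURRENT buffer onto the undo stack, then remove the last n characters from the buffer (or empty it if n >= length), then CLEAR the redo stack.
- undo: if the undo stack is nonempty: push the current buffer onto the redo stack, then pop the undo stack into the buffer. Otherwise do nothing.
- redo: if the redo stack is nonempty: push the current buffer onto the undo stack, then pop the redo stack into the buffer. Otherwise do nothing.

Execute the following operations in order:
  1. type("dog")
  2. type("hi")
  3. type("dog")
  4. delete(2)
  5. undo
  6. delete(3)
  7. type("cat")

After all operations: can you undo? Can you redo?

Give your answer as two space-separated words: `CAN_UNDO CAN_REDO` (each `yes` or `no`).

After op 1 (type): buf='dog' undo_depth=1 redo_depth=0
After op 2 (type): buf='doghi' undo_depth=2 redo_depth=0
After op 3 (type): buf='doghidog' undo_depth=3 redo_depth=0
After op 4 (delete): buf='doghid' undo_depth=4 redo_depth=0
After op 5 (undo): buf='doghidog' undo_depth=3 redo_depth=1
After op 6 (delete): buf='doghi' undo_depth=4 redo_depth=0
After op 7 (type): buf='doghicat' undo_depth=5 redo_depth=0

Answer: yes no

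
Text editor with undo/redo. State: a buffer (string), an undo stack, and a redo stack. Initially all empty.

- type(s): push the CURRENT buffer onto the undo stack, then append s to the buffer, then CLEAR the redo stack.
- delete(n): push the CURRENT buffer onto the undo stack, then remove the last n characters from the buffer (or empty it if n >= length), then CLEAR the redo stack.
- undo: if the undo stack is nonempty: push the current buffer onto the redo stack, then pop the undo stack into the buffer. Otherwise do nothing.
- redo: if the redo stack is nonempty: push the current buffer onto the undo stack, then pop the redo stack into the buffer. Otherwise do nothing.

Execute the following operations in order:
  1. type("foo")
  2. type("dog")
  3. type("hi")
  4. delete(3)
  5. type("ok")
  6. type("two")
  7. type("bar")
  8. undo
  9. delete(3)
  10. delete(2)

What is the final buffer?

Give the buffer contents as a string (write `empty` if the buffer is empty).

Answer: foodo

Derivation:
After op 1 (type): buf='foo' undo_depth=1 redo_depth=0
After op 2 (type): buf='foodog' undo_depth=2 redo_depth=0
After op 3 (type): buf='foodoghi' undo_depth=3 redo_depth=0
After op 4 (delete): buf='foodo' undo_depth=4 redo_depth=0
After op 5 (type): buf='foodook' undo_depth=5 redo_depth=0
After op 6 (type): buf='foodooktwo' undo_depth=6 redo_depth=0
After op 7 (type): buf='foodooktwobar' undo_depth=7 redo_depth=0
After op 8 (undo): buf='foodooktwo' undo_depth=6 redo_depth=1
After op 9 (delete): buf='foodook' undo_depth=7 redo_depth=0
After op 10 (delete): buf='foodo' undo_depth=8 redo_depth=0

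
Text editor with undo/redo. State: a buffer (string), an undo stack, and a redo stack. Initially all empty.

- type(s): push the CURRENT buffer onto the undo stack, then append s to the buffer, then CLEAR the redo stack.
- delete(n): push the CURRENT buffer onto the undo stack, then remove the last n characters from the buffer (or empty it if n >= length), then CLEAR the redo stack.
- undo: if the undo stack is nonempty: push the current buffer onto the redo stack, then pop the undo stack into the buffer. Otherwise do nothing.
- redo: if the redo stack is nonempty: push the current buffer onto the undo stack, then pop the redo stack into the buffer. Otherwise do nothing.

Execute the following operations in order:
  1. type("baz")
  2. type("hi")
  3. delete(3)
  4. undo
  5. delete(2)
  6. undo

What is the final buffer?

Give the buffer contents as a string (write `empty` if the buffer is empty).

After op 1 (type): buf='baz' undo_depth=1 redo_depth=0
After op 2 (type): buf='bazhi' undo_depth=2 redo_depth=0
After op 3 (delete): buf='ba' undo_depth=3 redo_depth=0
After op 4 (undo): buf='bazhi' undo_depth=2 redo_depth=1
After op 5 (delete): buf='baz' undo_depth=3 redo_depth=0
After op 6 (undo): buf='bazhi' undo_depth=2 redo_depth=1

Answer: bazhi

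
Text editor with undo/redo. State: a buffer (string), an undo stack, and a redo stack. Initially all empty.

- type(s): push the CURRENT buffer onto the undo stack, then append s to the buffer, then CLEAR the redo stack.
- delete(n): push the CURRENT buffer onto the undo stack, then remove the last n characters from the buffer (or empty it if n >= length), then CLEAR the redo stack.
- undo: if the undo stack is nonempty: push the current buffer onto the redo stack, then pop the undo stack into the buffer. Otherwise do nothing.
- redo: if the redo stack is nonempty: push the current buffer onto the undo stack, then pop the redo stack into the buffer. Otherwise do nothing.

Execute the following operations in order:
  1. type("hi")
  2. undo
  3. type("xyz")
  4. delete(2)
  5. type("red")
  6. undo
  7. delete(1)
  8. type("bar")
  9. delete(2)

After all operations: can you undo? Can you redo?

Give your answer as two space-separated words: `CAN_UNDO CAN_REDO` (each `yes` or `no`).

Answer: yes no

Derivation:
After op 1 (type): buf='hi' undo_depth=1 redo_depth=0
After op 2 (undo): buf='(empty)' undo_depth=0 redo_depth=1
After op 3 (type): buf='xyz' undo_depth=1 redo_depth=0
After op 4 (delete): buf='x' undo_depth=2 redo_depth=0
After op 5 (type): buf='xred' undo_depth=3 redo_depth=0
After op 6 (undo): buf='x' undo_depth=2 redo_depth=1
After op 7 (delete): buf='(empty)' undo_depth=3 redo_depth=0
After op 8 (type): buf='bar' undo_depth=4 redo_depth=0
After op 9 (delete): buf='b' undo_depth=5 redo_depth=0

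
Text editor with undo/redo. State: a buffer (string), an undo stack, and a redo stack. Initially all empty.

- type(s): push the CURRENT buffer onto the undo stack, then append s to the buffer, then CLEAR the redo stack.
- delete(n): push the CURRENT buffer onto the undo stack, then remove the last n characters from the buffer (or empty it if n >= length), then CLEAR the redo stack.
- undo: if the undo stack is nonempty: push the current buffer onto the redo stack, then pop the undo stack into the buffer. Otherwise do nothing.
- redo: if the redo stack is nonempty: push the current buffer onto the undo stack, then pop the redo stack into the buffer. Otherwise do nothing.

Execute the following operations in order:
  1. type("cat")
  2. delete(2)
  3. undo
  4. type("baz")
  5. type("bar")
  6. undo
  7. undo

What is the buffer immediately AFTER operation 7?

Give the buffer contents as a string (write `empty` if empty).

After op 1 (type): buf='cat' undo_depth=1 redo_depth=0
After op 2 (delete): buf='c' undo_depth=2 redo_depth=0
After op 3 (undo): buf='cat' undo_depth=1 redo_depth=1
After op 4 (type): buf='catbaz' undo_depth=2 redo_depth=0
After op 5 (type): buf='catbazbar' undo_depth=3 redo_depth=0
After op 6 (undo): buf='catbaz' undo_depth=2 redo_depth=1
After op 7 (undo): buf='cat' undo_depth=1 redo_depth=2

Answer: cat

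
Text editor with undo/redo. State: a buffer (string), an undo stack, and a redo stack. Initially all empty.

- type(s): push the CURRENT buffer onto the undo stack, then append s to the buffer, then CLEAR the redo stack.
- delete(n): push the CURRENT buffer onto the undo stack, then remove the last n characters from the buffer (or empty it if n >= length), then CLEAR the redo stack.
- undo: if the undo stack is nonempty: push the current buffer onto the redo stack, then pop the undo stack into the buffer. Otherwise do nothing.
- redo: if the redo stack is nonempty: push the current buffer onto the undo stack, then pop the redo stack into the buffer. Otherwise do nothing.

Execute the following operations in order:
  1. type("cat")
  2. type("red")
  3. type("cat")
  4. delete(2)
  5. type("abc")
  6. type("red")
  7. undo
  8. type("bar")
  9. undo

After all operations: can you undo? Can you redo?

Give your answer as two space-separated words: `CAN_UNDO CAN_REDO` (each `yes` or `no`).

Answer: yes yes

Derivation:
After op 1 (type): buf='cat' undo_depth=1 redo_depth=0
After op 2 (type): buf='catred' undo_depth=2 redo_depth=0
After op 3 (type): buf='catredcat' undo_depth=3 redo_depth=0
After op 4 (delete): buf='catredc' undo_depth=4 redo_depth=0
After op 5 (type): buf='catredcabc' undo_depth=5 redo_depth=0
After op 6 (type): buf='catredcabcred' undo_depth=6 redo_depth=0
After op 7 (undo): buf='catredcabc' undo_depth=5 redo_depth=1
After op 8 (type): buf='catredcabcbar' undo_depth=6 redo_depth=0
After op 9 (undo): buf='catredcabc' undo_depth=5 redo_depth=1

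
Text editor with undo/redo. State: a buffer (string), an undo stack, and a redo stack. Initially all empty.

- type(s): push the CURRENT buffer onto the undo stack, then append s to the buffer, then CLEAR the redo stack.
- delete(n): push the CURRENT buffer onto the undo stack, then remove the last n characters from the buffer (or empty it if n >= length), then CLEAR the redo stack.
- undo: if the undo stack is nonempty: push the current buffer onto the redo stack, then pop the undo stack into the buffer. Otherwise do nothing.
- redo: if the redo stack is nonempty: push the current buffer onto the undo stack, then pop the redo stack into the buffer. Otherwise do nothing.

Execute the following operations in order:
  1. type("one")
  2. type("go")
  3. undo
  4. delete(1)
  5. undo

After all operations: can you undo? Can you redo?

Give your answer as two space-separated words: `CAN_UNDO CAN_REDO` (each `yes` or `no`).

After op 1 (type): buf='one' undo_depth=1 redo_depth=0
After op 2 (type): buf='onego' undo_depth=2 redo_depth=0
After op 3 (undo): buf='one' undo_depth=1 redo_depth=1
After op 4 (delete): buf='on' undo_depth=2 redo_depth=0
After op 5 (undo): buf='one' undo_depth=1 redo_depth=1

Answer: yes yes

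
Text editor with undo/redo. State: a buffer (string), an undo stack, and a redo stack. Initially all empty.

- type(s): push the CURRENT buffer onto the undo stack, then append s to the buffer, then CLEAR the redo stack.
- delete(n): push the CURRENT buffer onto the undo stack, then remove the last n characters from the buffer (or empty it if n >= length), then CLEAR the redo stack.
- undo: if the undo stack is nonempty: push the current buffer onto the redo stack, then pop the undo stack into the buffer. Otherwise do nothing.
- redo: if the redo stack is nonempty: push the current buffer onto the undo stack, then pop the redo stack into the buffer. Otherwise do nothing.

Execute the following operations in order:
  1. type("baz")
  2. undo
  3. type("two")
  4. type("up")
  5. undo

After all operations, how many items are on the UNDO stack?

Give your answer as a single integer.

After op 1 (type): buf='baz' undo_depth=1 redo_depth=0
After op 2 (undo): buf='(empty)' undo_depth=0 redo_depth=1
After op 3 (type): buf='two' undo_depth=1 redo_depth=0
After op 4 (type): buf='twoup' undo_depth=2 redo_depth=0
After op 5 (undo): buf='two' undo_depth=1 redo_depth=1

Answer: 1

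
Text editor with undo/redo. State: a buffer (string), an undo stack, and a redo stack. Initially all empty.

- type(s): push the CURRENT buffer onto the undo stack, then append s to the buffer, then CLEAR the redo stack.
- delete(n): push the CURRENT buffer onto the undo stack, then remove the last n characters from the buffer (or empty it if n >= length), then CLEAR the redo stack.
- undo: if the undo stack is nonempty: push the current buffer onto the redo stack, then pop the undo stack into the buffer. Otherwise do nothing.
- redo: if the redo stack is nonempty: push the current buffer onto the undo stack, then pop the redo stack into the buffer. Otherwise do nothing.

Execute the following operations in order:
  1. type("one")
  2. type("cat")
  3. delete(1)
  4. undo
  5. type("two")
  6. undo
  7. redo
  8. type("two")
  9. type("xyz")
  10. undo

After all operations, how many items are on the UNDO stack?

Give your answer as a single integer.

After op 1 (type): buf='one' undo_depth=1 redo_depth=0
After op 2 (type): buf='onecat' undo_depth=2 redo_depth=0
After op 3 (delete): buf='oneca' undo_depth=3 redo_depth=0
After op 4 (undo): buf='onecat' undo_depth=2 redo_depth=1
After op 5 (type): buf='onecattwo' undo_depth=3 redo_depth=0
After op 6 (undo): buf='onecat' undo_depth=2 redo_depth=1
After op 7 (redo): buf='onecattwo' undo_depth=3 redo_depth=0
After op 8 (type): buf='onecattwotwo' undo_depth=4 redo_depth=0
After op 9 (type): buf='onecattwotwoxyz' undo_depth=5 redo_depth=0
After op 10 (undo): buf='onecattwotwo' undo_depth=4 redo_depth=1

Answer: 4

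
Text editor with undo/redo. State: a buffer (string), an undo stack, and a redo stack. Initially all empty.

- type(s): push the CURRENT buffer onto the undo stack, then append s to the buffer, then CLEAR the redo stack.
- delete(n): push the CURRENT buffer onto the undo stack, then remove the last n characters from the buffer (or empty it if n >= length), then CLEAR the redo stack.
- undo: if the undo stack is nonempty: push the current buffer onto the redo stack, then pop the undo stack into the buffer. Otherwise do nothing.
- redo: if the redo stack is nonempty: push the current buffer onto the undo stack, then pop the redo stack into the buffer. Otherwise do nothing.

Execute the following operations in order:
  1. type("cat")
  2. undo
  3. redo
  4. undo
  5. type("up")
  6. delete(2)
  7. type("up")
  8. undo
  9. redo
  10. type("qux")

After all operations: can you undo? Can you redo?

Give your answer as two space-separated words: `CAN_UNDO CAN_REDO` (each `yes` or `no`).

After op 1 (type): buf='cat' undo_depth=1 redo_depth=0
After op 2 (undo): buf='(empty)' undo_depth=0 redo_depth=1
After op 3 (redo): buf='cat' undo_depth=1 redo_depth=0
After op 4 (undo): buf='(empty)' undo_depth=0 redo_depth=1
After op 5 (type): buf='up' undo_depth=1 redo_depth=0
After op 6 (delete): buf='(empty)' undo_depth=2 redo_depth=0
After op 7 (type): buf='up' undo_depth=3 redo_depth=0
After op 8 (undo): buf='(empty)' undo_depth=2 redo_depth=1
After op 9 (redo): buf='up' undo_depth=3 redo_depth=0
After op 10 (type): buf='upqux' undo_depth=4 redo_depth=0

Answer: yes no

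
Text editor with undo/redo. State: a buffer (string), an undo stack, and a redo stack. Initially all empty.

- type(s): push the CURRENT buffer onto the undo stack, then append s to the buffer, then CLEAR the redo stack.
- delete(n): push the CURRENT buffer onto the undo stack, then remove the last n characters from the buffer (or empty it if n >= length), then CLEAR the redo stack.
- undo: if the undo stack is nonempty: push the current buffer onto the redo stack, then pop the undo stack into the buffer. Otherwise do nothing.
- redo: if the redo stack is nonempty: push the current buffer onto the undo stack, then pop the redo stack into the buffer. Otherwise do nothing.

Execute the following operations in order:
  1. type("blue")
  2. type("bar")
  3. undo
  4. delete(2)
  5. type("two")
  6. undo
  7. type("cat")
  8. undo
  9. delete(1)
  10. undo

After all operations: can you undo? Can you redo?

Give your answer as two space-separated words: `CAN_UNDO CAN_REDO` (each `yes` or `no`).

After op 1 (type): buf='blue' undo_depth=1 redo_depth=0
After op 2 (type): buf='bluebar' undo_depth=2 redo_depth=0
After op 3 (undo): buf='blue' undo_depth=1 redo_depth=1
After op 4 (delete): buf='bl' undo_depth=2 redo_depth=0
After op 5 (type): buf='bltwo' undo_depth=3 redo_depth=0
After op 6 (undo): buf='bl' undo_depth=2 redo_depth=1
After op 7 (type): buf='blcat' undo_depth=3 redo_depth=0
After op 8 (undo): buf='bl' undo_depth=2 redo_depth=1
After op 9 (delete): buf='b' undo_depth=3 redo_depth=0
After op 10 (undo): buf='bl' undo_depth=2 redo_depth=1

Answer: yes yes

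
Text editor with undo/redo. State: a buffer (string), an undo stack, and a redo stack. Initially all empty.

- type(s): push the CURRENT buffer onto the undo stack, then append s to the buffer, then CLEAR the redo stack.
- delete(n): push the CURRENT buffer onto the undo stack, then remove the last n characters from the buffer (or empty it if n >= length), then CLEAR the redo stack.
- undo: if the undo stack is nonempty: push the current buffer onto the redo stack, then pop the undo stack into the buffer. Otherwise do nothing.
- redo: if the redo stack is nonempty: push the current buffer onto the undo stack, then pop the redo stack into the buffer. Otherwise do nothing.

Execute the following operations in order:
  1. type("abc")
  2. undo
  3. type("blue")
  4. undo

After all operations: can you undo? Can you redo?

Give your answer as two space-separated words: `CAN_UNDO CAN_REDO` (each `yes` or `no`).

After op 1 (type): buf='abc' undo_depth=1 redo_depth=0
After op 2 (undo): buf='(empty)' undo_depth=0 redo_depth=1
After op 3 (type): buf='blue' undo_depth=1 redo_depth=0
After op 4 (undo): buf='(empty)' undo_depth=0 redo_depth=1

Answer: no yes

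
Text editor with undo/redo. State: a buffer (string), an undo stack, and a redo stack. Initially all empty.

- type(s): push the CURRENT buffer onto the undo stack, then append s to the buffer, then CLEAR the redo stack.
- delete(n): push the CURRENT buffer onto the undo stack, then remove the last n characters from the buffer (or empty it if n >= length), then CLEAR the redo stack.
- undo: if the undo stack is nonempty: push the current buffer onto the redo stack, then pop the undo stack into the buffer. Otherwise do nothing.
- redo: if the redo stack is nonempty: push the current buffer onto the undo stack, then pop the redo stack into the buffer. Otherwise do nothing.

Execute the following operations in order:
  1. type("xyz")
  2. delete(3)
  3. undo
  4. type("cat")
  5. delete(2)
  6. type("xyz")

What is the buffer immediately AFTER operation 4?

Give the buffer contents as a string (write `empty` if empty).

After op 1 (type): buf='xyz' undo_depth=1 redo_depth=0
After op 2 (delete): buf='(empty)' undo_depth=2 redo_depth=0
After op 3 (undo): buf='xyz' undo_depth=1 redo_depth=1
After op 4 (type): buf='xyzcat' undo_depth=2 redo_depth=0

Answer: xyzcat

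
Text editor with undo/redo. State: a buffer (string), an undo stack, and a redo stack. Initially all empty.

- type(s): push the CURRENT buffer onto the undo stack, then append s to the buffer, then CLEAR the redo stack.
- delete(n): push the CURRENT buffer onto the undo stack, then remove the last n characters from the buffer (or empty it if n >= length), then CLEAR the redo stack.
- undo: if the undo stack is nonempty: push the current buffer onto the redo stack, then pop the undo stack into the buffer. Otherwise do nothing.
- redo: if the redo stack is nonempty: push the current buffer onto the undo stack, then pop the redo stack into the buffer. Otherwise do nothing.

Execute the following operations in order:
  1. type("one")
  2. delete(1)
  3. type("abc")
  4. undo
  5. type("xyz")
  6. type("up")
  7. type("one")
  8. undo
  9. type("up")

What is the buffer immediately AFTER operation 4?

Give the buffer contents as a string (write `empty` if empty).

After op 1 (type): buf='one' undo_depth=1 redo_depth=0
After op 2 (delete): buf='on' undo_depth=2 redo_depth=0
After op 3 (type): buf='onabc' undo_depth=3 redo_depth=0
After op 4 (undo): buf='on' undo_depth=2 redo_depth=1

Answer: on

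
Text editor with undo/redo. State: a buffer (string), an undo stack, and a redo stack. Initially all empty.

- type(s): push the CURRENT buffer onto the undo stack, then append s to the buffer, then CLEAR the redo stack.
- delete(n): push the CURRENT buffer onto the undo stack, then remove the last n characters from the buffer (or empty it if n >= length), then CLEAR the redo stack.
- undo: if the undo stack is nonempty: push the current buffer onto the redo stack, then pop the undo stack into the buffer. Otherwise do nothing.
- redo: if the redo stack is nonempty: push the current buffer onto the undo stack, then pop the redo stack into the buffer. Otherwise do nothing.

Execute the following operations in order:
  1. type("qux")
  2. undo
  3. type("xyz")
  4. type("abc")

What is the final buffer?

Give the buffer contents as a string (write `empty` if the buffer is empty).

After op 1 (type): buf='qux' undo_depth=1 redo_depth=0
After op 2 (undo): buf='(empty)' undo_depth=0 redo_depth=1
After op 3 (type): buf='xyz' undo_depth=1 redo_depth=0
After op 4 (type): buf='xyzabc' undo_depth=2 redo_depth=0

Answer: xyzabc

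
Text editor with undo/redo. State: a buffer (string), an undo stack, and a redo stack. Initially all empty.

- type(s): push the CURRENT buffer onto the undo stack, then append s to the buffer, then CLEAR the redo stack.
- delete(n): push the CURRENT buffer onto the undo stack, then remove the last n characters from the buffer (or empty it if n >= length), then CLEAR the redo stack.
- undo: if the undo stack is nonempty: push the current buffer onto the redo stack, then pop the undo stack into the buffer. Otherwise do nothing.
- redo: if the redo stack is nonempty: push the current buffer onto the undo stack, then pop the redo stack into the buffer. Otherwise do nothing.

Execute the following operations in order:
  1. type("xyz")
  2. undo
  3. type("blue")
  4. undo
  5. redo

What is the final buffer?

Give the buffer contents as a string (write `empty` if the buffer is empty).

After op 1 (type): buf='xyz' undo_depth=1 redo_depth=0
After op 2 (undo): buf='(empty)' undo_depth=0 redo_depth=1
After op 3 (type): buf='blue' undo_depth=1 redo_depth=0
After op 4 (undo): buf='(empty)' undo_depth=0 redo_depth=1
After op 5 (redo): buf='blue' undo_depth=1 redo_depth=0

Answer: blue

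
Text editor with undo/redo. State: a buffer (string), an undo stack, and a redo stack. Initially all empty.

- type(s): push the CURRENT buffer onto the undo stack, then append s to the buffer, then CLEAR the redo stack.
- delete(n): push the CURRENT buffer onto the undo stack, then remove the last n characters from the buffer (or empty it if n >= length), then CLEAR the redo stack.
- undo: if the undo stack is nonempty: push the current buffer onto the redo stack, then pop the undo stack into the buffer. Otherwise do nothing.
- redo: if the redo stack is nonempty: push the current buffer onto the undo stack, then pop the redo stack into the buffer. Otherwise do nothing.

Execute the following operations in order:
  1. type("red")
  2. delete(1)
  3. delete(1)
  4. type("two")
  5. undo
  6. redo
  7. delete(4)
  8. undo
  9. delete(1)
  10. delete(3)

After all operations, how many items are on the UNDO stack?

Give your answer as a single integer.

After op 1 (type): buf='red' undo_depth=1 redo_depth=0
After op 2 (delete): buf='re' undo_depth=2 redo_depth=0
After op 3 (delete): buf='r' undo_depth=3 redo_depth=0
After op 4 (type): buf='rtwo' undo_depth=4 redo_depth=0
After op 5 (undo): buf='r' undo_depth=3 redo_depth=1
After op 6 (redo): buf='rtwo' undo_depth=4 redo_depth=0
After op 7 (delete): buf='(empty)' undo_depth=5 redo_depth=0
After op 8 (undo): buf='rtwo' undo_depth=4 redo_depth=1
After op 9 (delete): buf='rtw' undo_depth=5 redo_depth=0
After op 10 (delete): buf='(empty)' undo_depth=6 redo_depth=0

Answer: 6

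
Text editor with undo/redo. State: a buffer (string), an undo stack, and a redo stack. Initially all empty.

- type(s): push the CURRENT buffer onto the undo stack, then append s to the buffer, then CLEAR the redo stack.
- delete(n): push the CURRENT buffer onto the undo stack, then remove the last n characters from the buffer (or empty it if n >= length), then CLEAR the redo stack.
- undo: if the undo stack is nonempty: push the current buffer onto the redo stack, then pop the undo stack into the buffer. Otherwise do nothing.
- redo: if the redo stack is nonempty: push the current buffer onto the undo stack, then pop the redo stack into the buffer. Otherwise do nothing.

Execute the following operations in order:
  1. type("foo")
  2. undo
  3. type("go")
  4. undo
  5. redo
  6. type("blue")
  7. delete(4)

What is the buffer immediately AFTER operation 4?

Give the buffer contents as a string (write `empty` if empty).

Answer: empty

Derivation:
After op 1 (type): buf='foo' undo_depth=1 redo_depth=0
After op 2 (undo): buf='(empty)' undo_depth=0 redo_depth=1
After op 3 (type): buf='go' undo_depth=1 redo_depth=0
After op 4 (undo): buf='(empty)' undo_depth=0 redo_depth=1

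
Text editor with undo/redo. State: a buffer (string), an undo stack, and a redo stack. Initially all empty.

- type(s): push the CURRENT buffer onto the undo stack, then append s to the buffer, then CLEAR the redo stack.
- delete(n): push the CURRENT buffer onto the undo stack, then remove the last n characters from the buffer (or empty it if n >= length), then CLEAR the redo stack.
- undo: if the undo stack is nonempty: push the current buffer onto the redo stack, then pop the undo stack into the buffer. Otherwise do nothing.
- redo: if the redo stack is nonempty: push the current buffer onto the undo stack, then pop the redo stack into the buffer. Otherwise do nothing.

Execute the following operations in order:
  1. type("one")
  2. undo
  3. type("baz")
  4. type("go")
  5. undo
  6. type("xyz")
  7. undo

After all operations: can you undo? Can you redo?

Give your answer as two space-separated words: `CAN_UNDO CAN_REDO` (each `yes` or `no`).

After op 1 (type): buf='one' undo_depth=1 redo_depth=0
After op 2 (undo): buf='(empty)' undo_depth=0 redo_depth=1
After op 3 (type): buf='baz' undo_depth=1 redo_depth=0
After op 4 (type): buf='bazgo' undo_depth=2 redo_depth=0
After op 5 (undo): buf='baz' undo_depth=1 redo_depth=1
After op 6 (type): buf='bazxyz' undo_depth=2 redo_depth=0
After op 7 (undo): buf='baz' undo_depth=1 redo_depth=1

Answer: yes yes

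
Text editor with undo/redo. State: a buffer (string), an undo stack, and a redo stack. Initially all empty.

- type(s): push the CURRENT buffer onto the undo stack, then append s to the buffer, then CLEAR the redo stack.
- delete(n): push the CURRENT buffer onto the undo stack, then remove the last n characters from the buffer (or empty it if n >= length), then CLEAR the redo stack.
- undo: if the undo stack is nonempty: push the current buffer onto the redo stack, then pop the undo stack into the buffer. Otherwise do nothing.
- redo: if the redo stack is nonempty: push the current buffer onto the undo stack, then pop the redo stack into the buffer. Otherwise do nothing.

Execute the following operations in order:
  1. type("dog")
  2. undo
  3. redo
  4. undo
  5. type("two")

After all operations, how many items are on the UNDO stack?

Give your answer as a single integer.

Answer: 1

Derivation:
After op 1 (type): buf='dog' undo_depth=1 redo_depth=0
After op 2 (undo): buf='(empty)' undo_depth=0 redo_depth=1
After op 3 (redo): buf='dog' undo_depth=1 redo_depth=0
After op 4 (undo): buf='(empty)' undo_depth=0 redo_depth=1
After op 5 (type): buf='two' undo_depth=1 redo_depth=0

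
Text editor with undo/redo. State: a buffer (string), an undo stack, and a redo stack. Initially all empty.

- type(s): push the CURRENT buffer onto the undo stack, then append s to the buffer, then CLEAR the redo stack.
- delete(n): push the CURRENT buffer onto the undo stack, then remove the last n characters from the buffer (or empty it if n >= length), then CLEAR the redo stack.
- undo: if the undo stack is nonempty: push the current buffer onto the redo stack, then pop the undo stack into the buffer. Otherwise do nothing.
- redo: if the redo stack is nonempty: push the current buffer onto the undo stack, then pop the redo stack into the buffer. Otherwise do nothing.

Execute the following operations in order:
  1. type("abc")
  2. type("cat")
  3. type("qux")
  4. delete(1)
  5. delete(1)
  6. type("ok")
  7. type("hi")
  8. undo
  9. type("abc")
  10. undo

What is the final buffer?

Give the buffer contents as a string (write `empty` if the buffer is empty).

Answer: abccatqok

Derivation:
After op 1 (type): buf='abc' undo_depth=1 redo_depth=0
After op 2 (type): buf='abccat' undo_depth=2 redo_depth=0
After op 3 (type): buf='abccatqux' undo_depth=3 redo_depth=0
After op 4 (delete): buf='abccatqu' undo_depth=4 redo_depth=0
After op 5 (delete): buf='abccatq' undo_depth=5 redo_depth=0
After op 6 (type): buf='abccatqok' undo_depth=6 redo_depth=0
After op 7 (type): buf='abccatqokhi' undo_depth=7 redo_depth=0
After op 8 (undo): buf='abccatqok' undo_depth=6 redo_depth=1
After op 9 (type): buf='abccatqokabc' undo_depth=7 redo_depth=0
After op 10 (undo): buf='abccatqok' undo_depth=6 redo_depth=1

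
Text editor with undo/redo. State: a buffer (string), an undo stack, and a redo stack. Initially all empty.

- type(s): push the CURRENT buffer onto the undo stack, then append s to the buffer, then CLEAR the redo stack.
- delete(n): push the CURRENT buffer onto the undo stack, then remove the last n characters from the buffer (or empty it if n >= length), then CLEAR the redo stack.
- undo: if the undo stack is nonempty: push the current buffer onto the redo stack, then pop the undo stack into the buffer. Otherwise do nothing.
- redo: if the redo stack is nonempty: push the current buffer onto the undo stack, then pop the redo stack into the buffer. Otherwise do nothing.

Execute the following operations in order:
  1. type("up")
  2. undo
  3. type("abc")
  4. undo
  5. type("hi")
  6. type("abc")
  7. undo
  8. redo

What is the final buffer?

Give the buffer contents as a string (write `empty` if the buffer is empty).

Answer: hiabc

Derivation:
After op 1 (type): buf='up' undo_depth=1 redo_depth=0
After op 2 (undo): buf='(empty)' undo_depth=0 redo_depth=1
After op 3 (type): buf='abc' undo_depth=1 redo_depth=0
After op 4 (undo): buf='(empty)' undo_depth=0 redo_depth=1
After op 5 (type): buf='hi' undo_depth=1 redo_depth=0
After op 6 (type): buf='hiabc' undo_depth=2 redo_depth=0
After op 7 (undo): buf='hi' undo_depth=1 redo_depth=1
After op 8 (redo): buf='hiabc' undo_depth=2 redo_depth=0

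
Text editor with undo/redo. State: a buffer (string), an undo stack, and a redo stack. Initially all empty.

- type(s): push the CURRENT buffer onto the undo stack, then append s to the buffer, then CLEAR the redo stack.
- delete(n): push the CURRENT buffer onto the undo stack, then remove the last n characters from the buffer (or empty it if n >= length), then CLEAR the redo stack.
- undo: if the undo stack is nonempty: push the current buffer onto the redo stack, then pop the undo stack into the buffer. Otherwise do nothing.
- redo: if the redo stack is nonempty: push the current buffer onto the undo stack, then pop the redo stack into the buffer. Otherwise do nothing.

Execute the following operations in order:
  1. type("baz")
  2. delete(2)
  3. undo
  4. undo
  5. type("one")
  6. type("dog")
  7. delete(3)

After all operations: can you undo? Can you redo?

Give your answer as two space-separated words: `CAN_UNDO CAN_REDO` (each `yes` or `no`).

After op 1 (type): buf='baz' undo_depth=1 redo_depth=0
After op 2 (delete): buf='b' undo_depth=2 redo_depth=0
After op 3 (undo): buf='baz' undo_depth=1 redo_depth=1
After op 4 (undo): buf='(empty)' undo_depth=0 redo_depth=2
After op 5 (type): buf='one' undo_depth=1 redo_depth=0
After op 6 (type): buf='onedog' undo_depth=2 redo_depth=0
After op 7 (delete): buf='one' undo_depth=3 redo_depth=0

Answer: yes no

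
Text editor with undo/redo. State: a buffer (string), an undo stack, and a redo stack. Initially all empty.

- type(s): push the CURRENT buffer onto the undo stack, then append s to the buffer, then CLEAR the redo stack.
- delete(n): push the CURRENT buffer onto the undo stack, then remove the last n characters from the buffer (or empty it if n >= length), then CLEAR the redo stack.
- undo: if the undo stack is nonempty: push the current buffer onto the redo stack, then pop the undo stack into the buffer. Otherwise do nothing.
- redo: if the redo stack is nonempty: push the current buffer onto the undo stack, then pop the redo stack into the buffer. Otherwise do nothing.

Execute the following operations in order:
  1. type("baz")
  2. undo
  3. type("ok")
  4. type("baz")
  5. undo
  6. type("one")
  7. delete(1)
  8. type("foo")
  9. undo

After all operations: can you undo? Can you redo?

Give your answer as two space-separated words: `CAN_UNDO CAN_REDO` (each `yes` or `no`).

Answer: yes yes

Derivation:
After op 1 (type): buf='baz' undo_depth=1 redo_depth=0
After op 2 (undo): buf='(empty)' undo_depth=0 redo_depth=1
After op 3 (type): buf='ok' undo_depth=1 redo_depth=0
After op 4 (type): buf='okbaz' undo_depth=2 redo_depth=0
After op 5 (undo): buf='ok' undo_depth=1 redo_depth=1
After op 6 (type): buf='okone' undo_depth=2 redo_depth=0
After op 7 (delete): buf='okon' undo_depth=3 redo_depth=0
After op 8 (type): buf='okonfoo' undo_depth=4 redo_depth=0
After op 9 (undo): buf='okon' undo_depth=3 redo_depth=1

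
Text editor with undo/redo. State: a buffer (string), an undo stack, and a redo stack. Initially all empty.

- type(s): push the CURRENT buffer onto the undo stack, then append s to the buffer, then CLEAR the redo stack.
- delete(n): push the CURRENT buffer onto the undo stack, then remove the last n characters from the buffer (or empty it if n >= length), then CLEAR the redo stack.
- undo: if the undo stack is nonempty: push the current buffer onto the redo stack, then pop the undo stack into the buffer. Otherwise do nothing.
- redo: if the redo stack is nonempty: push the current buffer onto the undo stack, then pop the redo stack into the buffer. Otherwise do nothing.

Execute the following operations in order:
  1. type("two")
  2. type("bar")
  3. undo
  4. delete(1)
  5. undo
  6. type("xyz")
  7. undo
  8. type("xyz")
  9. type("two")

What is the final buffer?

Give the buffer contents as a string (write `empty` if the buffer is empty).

After op 1 (type): buf='two' undo_depth=1 redo_depth=0
After op 2 (type): buf='twobar' undo_depth=2 redo_depth=0
After op 3 (undo): buf='two' undo_depth=1 redo_depth=1
After op 4 (delete): buf='tw' undo_depth=2 redo_depth=0
After op 5 (undo): buf='two' undo_depth=1 redo_depth=1
After op 6 (type): buf='twoxyz' undo_depth=2 redo_depth=0
After op 7 (undo): buf='two' undo_depth=1 redo_depth=1
After op 8 (type): buf='twoxyz' undo_depth=2 redo_depth=0
After op 9 (type): buf='twoxyztwo' undo_depth=3 redo_depth=0

Answer: twoxyztwo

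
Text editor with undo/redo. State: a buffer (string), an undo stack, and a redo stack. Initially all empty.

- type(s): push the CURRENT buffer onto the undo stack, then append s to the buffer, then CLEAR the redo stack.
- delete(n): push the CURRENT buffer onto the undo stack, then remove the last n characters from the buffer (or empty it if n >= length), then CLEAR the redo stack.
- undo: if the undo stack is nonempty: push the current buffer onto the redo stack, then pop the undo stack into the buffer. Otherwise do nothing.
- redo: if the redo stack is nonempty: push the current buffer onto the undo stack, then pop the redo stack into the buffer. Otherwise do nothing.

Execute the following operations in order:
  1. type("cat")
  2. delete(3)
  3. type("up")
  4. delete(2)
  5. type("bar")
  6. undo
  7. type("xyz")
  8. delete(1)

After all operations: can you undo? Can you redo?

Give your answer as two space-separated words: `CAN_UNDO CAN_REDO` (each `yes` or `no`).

After op 1 (type): buf='cat' undo_depth=1 redo_depth=0
After op 2 (delete): buf='(empty)' undo_depth=2 redo_depth=0
After op 3 (type): buf='up' undo_depth=3 redo_depth=0
After op 4 (delete): buf='(empty)' undo_depth=4 redo_depth=0
After op 5 (type): buf='bar' undo_depth=5 redo_depth=0
After op 6 (undo): buf='(empty)' undo_depth=4 redo_depth=1
After op 7 (type): buf='xyz' undo_depth=5 redo_depth=0
After op 8 (delete): buf='xy' undo_depth=6 redo_depth=0

Answer: yes no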